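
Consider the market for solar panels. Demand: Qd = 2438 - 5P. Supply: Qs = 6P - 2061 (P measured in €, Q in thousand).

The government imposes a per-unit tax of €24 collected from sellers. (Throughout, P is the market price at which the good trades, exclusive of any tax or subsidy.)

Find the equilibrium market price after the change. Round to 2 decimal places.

422.09

Initially, 2438 - 5P = 6P - 2061, so 4499 = 11P and P = 409, Q = 393.
Since sellers keep the price net of the tax, the effective supply curve becomes Qs = 6P - 2205.
Clearing the new market: 2438 - 5P = 6P - 2205, so P = 4643/11 ≈ 422.0909 and Q = 3603/11 ≈ 327.5455.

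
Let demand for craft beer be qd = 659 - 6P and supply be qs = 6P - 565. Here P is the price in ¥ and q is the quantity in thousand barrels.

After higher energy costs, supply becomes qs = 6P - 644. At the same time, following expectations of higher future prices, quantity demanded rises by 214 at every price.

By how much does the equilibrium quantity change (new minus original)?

+67.5

Solve the original market: 659 - 6P = 6P - 565, hence P = 102 and q = 47.
The new curves are qd = 873 - 6P (demand) and qs = 6P - 644 (supply).
Equate the new curves: 873 - 6P = 6P - 644, giving 1517 = 12P, P = 1517/12 ≈ 126.4167, q = 114.5.
Δq = 114.5 − 47 = +67.5.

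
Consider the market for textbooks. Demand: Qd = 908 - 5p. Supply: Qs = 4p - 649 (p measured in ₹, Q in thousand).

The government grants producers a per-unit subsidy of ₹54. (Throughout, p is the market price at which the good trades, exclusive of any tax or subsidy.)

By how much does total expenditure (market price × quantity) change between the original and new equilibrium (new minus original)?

+16848

Solve the original market: 908 - 5p = 4p - 649, hence p = 173 and Q = 43.
Since sellers receive the price plus the subsidy, the effective supply curve becomes Qs = 4p - 433.
Equate the new curves: 908 - 5p = 4p - 433, giving 1341 = 9p, p = 149, Q = 163.
Expenditure moves from 173×43 = 7439 to 149×163 = 24287; change = +16848.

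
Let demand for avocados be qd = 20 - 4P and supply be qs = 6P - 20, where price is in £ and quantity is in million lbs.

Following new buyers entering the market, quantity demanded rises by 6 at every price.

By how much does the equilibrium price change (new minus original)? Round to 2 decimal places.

+0.60

Initially, 20 - 4P = 6P - 20, so 40 = 10P and P = 4, q = 4.
After the shift, demand is qd = 26 - 4P and supply is qs = 6P - 20.
Clearing the new market: 26 - 4P = 6P - 20, so P = 4.6 and q = 7.6.
ΔP = 4.6 − 4 = +0.60.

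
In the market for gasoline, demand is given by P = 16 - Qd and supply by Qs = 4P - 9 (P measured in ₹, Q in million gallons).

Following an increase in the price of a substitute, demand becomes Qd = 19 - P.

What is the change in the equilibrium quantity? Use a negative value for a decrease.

Before the shock: 16 - P = 4P - 9 ⇒ 25 = 5P ⇒ P = 5, Q = 11.
After the shift, demand is Qd = 19 - P and supply is Qs = 4P - 9.
Clearing the new market: 19 - P = 4P - 9, so P = 5.6 and Q = 13.4.
ΔQ = 13.4 − 11 = +2.4.

+2.4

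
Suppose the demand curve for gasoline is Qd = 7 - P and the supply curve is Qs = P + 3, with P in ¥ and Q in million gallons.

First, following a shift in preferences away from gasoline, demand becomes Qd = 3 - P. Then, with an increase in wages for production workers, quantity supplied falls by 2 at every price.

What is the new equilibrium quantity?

2

Solve the original market: 7 - P = P + 3, hence P = 2 and Q = 5.
After the shift, demand is Qd = 3 - P and supply is Qs = P + 1.
Equate the new curves: 3 - P = P + 1, giving 2 = 2P, P = 1, Q = 2.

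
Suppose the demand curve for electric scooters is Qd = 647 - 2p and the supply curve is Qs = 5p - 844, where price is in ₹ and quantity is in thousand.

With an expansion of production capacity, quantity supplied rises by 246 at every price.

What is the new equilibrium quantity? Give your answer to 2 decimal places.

291.29

Original equilibrium: 647 - 2p = 5p - 844 gives 1491 = 7p, so p = 213 and Q = 221.
The new curves are Qd = 647 - 2p (demand) and Qs = 5p - 598 (supply).
Setting them equal: 647 - 2p = 5p - 598 → 1245 = 7p, so p = 1245/7 ≈ 177.8571 and Q = 2039/7 ≈ 291.2857.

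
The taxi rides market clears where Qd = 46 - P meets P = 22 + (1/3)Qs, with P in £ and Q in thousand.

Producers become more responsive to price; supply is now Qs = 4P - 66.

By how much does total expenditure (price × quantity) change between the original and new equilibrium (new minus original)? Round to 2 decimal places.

+24.64

Before the shock: 46 - P = 3P - 66 ⇒ 112 = 4P ⇒ P = 28, Q = 18.
With the change applied: demand Qd = 46 - P, supply Qs = 4P - 66.
Clearing the new market: 46 - P = 4P - 66, so P = 22.4 and Q = 23.6.
Expenditure moves from 28×18 = 504 to 22.4×23.6 = 528.64; change = +24.64.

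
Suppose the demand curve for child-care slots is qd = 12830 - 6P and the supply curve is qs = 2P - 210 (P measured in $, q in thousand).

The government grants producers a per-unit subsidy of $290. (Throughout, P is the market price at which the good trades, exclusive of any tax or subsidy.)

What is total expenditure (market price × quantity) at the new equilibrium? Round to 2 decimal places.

5427887.50

Before the shock: 12830 - 6P = 2P - 210 ⇒ 13040 = 8P ⇒ P = 1630, q = 3050.
Since sellers receive the price plus the subsidy, the effective supply curve becomes qs = 2P + 370.
Clearing the new market: 12830 - 6P = 2P + 370, so P = 1557.5 and q = 3485.
New expenditure = 1557.5 × 3485 = 5427887.50.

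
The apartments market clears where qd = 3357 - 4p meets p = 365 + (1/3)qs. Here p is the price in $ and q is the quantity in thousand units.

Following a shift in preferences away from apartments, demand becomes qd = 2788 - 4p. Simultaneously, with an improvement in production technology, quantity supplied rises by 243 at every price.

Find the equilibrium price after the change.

Before the shock: 3357 - 4p = 3p - 1095 ⇒ 4452 = 7p ⇒ p = 636, q = 813.
The new curves are qd = 2788 - 4p (demand) and qs = 3p - 852 (supply).
Clearing the new market: 2788 - 4p = 3p - 852, so p = 520 and q = 708.

520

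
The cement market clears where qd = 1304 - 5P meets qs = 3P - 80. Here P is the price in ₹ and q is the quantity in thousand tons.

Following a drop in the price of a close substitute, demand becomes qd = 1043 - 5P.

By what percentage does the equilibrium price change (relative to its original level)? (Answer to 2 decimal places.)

Solve the original market: 1304 - 5P = 3P - 80, hence P = 173 and q = 439.
After the shift, demand is qd = 1043 - 5P and supply is qs = 3P - 80.
Equate the new curves: 1043 - 5P = 3P - 80, giving 1123 = 8P, P = 140.375, q = 341.125.
%ΔP = (140.375 − 173) / 173 × 100 = -18.86%.

-18.86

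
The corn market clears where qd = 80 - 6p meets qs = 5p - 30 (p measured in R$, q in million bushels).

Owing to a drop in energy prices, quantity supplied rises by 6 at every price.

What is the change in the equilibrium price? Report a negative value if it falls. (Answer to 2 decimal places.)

Solve the original market: 80 - 6p = 5p - 30, hence p = 10 and q = 20.
With the change applied: demand qd = 80 - 6p, supply qs = 5p - 24.
Equate the new curves: 80 - 6p = 5p - 24, giving 104 = 11p, p = 104/11 ≈ 9.4545, q = 256/11 ≈ 23.2727.
Δp = 9.4545 − 10 = -0.55.

-0.55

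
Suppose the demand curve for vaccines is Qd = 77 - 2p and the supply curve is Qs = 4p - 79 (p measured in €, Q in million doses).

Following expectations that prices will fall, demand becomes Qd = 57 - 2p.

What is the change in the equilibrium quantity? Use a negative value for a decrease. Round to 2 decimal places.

-13.33

Original equilibrium: 77 - 2p = 4p - 79 gives 156 = 6p, so p = 26 and Q = 25.
After the shift, demand is Qd = 57 - 2p and supply is Qs = 4p - 79.
New equilibrium: 57 - 2p = 4p - 79 ⇒ 136 = 6p ⇒ p = 68/3 ≈ 22.6667, Q = 35/3 ≈ 11.6667.
ΔQ = 11.6667 − 25 = -13.33.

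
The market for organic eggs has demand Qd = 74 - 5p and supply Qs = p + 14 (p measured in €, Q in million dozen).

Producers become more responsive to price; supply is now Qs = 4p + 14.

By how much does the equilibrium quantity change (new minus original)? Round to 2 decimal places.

+16.67

Initially, 74 - 5p = p + 14, so 60 = 6p and p = 10, Q = 24.
The new curves are Qd = 74 - 5p (demand) and Qs = 4p + 14 (supply).
Equate the new curves: 74 - 5p = 4p + 14, giving 60 = 9p, p = 20/3 ≈ 6.6667, Q = 122/3 ≈ 40.6667.
ΔQ = 40.6667 − 24 = +16.67.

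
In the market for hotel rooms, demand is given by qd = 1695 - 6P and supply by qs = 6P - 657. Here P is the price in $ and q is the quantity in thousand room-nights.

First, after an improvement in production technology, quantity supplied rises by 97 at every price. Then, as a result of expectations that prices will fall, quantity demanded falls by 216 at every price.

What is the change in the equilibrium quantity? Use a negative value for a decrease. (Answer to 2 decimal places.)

Solve the original market: 1695 - 6P = 6P - 657, hence P = 196 and q = 519.
The shock moves the curves to qd = 1479 - 6P and qs = 6P - 560.
Clearing the new market: 1479 - 6P = 6P - 560, so P = 2039/12 ≈ 169.9167 and q = 459.5.
Δq = 459.5 − 519 = -59.50.

-59.50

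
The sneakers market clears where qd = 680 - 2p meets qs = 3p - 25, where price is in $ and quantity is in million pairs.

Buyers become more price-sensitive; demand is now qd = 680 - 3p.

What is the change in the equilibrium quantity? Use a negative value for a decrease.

-70.5

Before the shock: 680 - 2p = 3p - 25 ⇒ 705 = 5p ⇒ p = 141, q = 398.
The shock moves the curves to qd = 680 - 3p and qs = 3p - 25.
Equate the new curves: 680 - 3p = 3p - 25, giving 705 = 6p, p = 117.5, q = 327.5.
Δq = 327.5 − 398 = -70.5.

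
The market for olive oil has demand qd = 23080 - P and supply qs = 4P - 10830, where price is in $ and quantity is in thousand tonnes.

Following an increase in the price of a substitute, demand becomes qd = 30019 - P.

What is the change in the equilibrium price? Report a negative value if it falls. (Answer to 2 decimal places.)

Solve the original market: 23080 - P = 4P - 10830, hence P = 6782 and q = 16298.
The new curves are qd = 30019 - P (demand) and qs = 4P - 10830 (supply).
Setting them equal: 30019 - P = 4P - 10830 → 40849 = 5P, so P = 8169.8 and q = 21849.2.
ΔP = 8169.8 − 6782 = +1387.80.

+1387.80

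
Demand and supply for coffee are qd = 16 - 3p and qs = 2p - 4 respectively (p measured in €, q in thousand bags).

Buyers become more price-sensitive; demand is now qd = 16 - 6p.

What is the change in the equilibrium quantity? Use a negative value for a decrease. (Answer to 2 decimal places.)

-3.00

Solve the original market: 16 - 3p = 2p - 4, hence p = 4 and q = 4.
The shock moves the curves to qd = 16 - 6p and qs = 2p - 4.
New equilibrium: 16 - 6p = 2p - 4 ⇒ 20 = 8p ⇒ p = 2.5, q = 1.
Δq = 1 − 4 = -3.00.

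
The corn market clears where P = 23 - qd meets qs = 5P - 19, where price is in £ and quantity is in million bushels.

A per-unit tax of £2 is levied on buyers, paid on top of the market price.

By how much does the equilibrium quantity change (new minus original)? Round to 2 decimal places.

-1.67

Initially, 23 - P = 5P - 19, so 42 = 6P and P = 7, q = 16.
Since buyers pay the price plus the tax, the effective demand curve becomes qd = 21 - P.
Setting them equal: 21 - P = 5P - 19 → 40 = 6P, so P = 20/3 ≈ 6.6667 and q = 43/3 ≈ 14.3333.
Δq = 14.3333 − 16 = -1.67.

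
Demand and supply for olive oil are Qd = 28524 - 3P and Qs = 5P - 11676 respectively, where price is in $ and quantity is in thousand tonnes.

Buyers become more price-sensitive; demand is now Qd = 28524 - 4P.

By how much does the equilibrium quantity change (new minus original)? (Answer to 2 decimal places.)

Before the shock: 28524 - 3P = 5P - 11676 ⇒ 40200 = 8P ⇒ P = 5025, Q = 13449.
After the shift, demand is Qd = 28524 - 4P and supply is Qs = 5P - 11676.
Clearing the new market: 28524 - 4P = 5P - 11676, so P = 13400/3 ≈ 4466.6667 and Q = 31972/3 ≈ 10657.3333.
ΔQ = 10657.3333 − 13449 = -2791.67.

-2791.67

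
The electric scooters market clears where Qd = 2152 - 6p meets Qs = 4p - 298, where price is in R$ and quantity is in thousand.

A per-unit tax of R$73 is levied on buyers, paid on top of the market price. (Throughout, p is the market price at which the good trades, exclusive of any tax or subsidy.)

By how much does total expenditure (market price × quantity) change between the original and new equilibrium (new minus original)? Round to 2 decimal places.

-65121.84

Initially, 2152 - 6p = 4p - 298, so 2450 = 10p and p = 245, Q = 682.
Since buyers pay the price plus the tax, the effective demand curve becomes Qd = 1714 - 6p.
Setting them equal: 1714 - 6p = 4p - 298 → 2012 = 10p, so p = 201.2 and Q = 506.8.
Expenditure moves from 245×682 = 167090 to 201.2×506.8 = 101968.16; change = -65121.84.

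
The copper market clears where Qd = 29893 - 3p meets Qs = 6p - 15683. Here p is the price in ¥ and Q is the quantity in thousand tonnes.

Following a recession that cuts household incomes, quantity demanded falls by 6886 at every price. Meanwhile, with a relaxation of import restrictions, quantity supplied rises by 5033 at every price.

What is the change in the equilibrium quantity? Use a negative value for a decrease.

-2913

Solve the original market: 29893 - 3p = 6p - 15683, hence p = 5064 and Q = 14701.
With the change applied: demand Qd = 23007 - 3p, supply Qs = 6p - 10650.
New equilibrium: 23007 - 3p = 6p - 10650 ⇒ 33657 = 9p ⇒ p = 11219/3 ≈ 3739.6667, Q = 11788.
ΔQ = 11788 − 14701 = -2913.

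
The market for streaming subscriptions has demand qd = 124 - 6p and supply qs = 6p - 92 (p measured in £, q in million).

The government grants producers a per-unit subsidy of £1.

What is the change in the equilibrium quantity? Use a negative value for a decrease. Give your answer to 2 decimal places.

+3.00

Before the shock: 124 - 6p = 6p - 92 ⇒ 216 = 12p ⇒ p = 18, q = 16.
Since sellers receive the price plus the subsidy, the effective supply curve becomes qs = 6p - 86.
Equate the new curves: 124 - 6p = 6p - 86, giving 210 = 12p, p = 17.5, q = 19.
Δq = 19 − 16 = +3.00.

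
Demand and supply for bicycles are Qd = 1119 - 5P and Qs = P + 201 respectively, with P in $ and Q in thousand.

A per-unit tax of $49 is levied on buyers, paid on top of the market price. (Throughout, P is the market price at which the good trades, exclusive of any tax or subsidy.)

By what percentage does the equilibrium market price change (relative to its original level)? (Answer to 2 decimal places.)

-26.69

Solve the original market: 1119 - 5P = P + 201, hence P = 153 and Q = 354.
Since buyers pay the price plus the tax, the effective demand curve becomes Qd = 874 - 5P.
Clearing the new market: 874 - 5P = P + 201, so P = 673/6 ≈ 112.1667 and Q = 1879/6 ≈ 313.1667.
%ΔP = (112.1667 − 153) / 153 × 100 = -26.69%.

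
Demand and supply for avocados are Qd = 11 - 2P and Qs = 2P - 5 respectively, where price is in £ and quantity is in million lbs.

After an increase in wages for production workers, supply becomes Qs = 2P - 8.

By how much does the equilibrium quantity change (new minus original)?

Original equilibrium: 11 - 2P = 2P - 5 gives 16 = 4P, so P = 4 and Q = 3.
The new curves are Qd = 11 - 2P (demand) and Qs = 2P - 8 (supply).
New equilibrium: 11 - 2P = 2P - 8 ⇒ 19 = 4P ⇒ P = 4.75, Q = 1.5.
ΔQ = 1.5 − 3 = -1.5.

-1.5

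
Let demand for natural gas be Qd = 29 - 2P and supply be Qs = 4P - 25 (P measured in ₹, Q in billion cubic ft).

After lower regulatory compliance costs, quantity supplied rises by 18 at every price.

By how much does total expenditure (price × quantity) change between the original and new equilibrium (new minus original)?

Before the shock: 29 - 2P = 4P - 25 ⇒ 54 = 6P ⇒ P = 9, Q = 11.
The shock moves the curves to Qd = 29 - 2P and Qs = 4P - 7.
Clearing the new market: 29 - 2P = 4P - 7, so P = 6 and Q = 17.
Expenditure moves from 9×11 = 99 to 6×17 = 102; change = +3.

+3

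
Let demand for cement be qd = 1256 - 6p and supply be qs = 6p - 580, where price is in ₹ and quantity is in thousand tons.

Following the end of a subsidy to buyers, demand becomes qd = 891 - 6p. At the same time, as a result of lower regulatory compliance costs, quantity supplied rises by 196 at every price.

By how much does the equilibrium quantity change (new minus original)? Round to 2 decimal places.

-84.50

Before the shock: 1256 - 6p = 6p - 580 ⇒ 1836 = 12p ⇒ p = 153, q = 338.
The new curves are qd = 891 - 6p (demand) and qs = 6p - 384 (supply).
Setting them equal: 891 - 6p = 6p - 384 → 1275 = 12p, so p = 106.25 and q = 253.5.
Δq = 253.5 − 338 = -84.50.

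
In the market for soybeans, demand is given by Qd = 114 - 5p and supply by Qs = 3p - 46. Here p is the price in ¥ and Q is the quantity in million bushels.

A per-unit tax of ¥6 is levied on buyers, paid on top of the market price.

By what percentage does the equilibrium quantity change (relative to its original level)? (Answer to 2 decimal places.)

Original equilibrium: 114 - 5p = 3p - 46 gives 160 = 8p, so p = 20 and Q = 14.
Since buyers pay the price plus the tax, the effective demand curve becomes Qd = 84 - 5p.
New equilibrium: 84 - 5p = 3p - 46 ⇒ 130 = 8p ⇒ p = 16.25, Q = 2.75.
%ΔQ = (2.75 − 14) / 14 × 100 = -80.36%.

-80.36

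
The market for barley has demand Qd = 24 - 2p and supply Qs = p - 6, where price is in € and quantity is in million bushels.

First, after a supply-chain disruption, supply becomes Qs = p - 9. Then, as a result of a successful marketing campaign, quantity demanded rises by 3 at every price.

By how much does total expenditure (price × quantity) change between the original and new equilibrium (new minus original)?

Initially, 24 - 2p = p - 6, so 30 = 3p and p = 10, Q = 4.
With the change applied: demand Qd = 27 - 2p, supply Qs = p - 9.
Clearing the new market: 27 - 2p = p - 9, so p = 12 and Q = 3.
Expenditure moves from 10×4 = 40 to 12×3 = 36; change = -4.

-4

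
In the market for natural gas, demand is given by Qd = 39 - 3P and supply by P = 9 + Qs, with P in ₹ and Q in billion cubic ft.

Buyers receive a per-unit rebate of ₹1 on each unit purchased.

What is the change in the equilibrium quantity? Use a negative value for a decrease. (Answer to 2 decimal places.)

Solve the original market: 39 - 3P = P - 9, hence P = 12 and Q = 3.
Since buyers' out-of-pocket price is the market price minus the rebate, the effective demand curve becomes Qd = 42 - 3P.
Clearing the new market: 42 - 3P = P - 9, so P = 12.75 and Q = 3.75.
ΔQ = 3.75 − 3 = +0.75.

+0.75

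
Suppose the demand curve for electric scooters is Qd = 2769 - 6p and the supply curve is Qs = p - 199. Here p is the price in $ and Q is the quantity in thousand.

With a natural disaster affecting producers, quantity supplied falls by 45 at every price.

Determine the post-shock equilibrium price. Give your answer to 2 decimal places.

430.43

Before the shock: 2769 - 6p = p - 199 ⇒ 2968 = 7p ⇒ p = 424, Q = 225.
The new curves are Qd = 2769 - 6p (demand) and Qs = p - 244 (supply).
Clearing the new market: 2769 - 6p = p - 244, so p = 3013/7 ≈ 430.4286 and Q = 1305/7 ≈ 186.4286.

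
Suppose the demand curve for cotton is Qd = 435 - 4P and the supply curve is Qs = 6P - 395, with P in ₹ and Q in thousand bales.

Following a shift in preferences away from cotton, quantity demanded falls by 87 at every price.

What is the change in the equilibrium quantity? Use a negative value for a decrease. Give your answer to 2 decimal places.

-52.20

Solve the original market: 435 - 4P = 6P - 395, hence P = 83 and Q = 103.
After the shift, demand is Qd = 348 - 4P and supply is Qs = 6P - 395.
New equilibrium: 348 - 4P = 6P - 395 ⇒ 743 = 10P ⇒ P = 74.3, Q = 50.8.
ΔQ = 50.8 − 103 = -52.20.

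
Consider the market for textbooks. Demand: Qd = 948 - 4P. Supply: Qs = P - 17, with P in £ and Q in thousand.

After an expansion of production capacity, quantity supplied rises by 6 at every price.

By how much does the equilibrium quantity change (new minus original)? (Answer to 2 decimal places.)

Original equilibrium: 948 - 4P = P - 17 gives 965 = 5P, so P = 193 and Q = 176.
The new curves are Qd = 948 - 4P (demand) and Qs = P - 11 (supply).
Equate the new curves: 948 - 4P = P - 11, giving 959 = 5P, P = 191.8, Q = 180.8.
ΔQ = 180.8 − 176 = +4.80.

+4.80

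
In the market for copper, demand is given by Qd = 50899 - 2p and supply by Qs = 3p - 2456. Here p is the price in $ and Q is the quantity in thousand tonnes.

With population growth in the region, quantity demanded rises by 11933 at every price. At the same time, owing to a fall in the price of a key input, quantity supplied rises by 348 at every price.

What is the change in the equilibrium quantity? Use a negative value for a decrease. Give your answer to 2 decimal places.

Original equilibrium: 50899 - 2p = 3p - 2456 gives 53355 = 5p, so p = 10671 and Q = 29557.
After the shift, demand is Qd = 62832 - 2p and supply is Qs = 3p - 2108.
Equate the new curves: 62832 - 2p = 3p - 2108, giving 64940 = 5p, p = 12988, Q = 36856.
ΔQ = 36856 − 29557 = +7299.00.

+7299.00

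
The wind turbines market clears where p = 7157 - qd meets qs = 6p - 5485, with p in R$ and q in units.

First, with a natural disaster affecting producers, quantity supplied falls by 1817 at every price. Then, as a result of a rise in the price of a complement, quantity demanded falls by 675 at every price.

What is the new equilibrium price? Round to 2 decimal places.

1969.14

Before the shock: 7157 - p = 6p - 5485 ⇒ 12642 = 7p ⇒ p = 1806, q = 5351.
The shock moves the curves to qd = 6482 - p and qs = 6p - 7302.
Setting them equal: 6482 - p = 6p - 7302 → 13784 = 7p, so p = 13784/7 ≈ 1969.1429 and q = 31590/7 ≈ 4512.8571.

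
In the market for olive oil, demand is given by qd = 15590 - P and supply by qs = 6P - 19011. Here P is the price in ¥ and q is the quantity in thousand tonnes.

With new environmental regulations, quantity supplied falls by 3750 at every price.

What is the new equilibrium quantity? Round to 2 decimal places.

10111.29

Solve the original market: 15590 - P = 6P - 19011, hence P = 4943 and q = 10647.
After the shift, demand is qd = 15590 - P and supply is qs = 6P - 22761.
Clearing the new market: 15590 - P = 6P - 22761, so P = 38351/7 ≈ 5478.7143 and q = 70779/7 ≈ 10111.2857.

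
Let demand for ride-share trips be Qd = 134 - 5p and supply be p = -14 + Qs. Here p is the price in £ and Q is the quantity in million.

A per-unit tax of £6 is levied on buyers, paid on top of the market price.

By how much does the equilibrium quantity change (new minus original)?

Original equilibrium: 134 - 5p = p + 14 gives 120 = 6p, so p = 20 and Q = 34.
Since buyers pay the price plus the tax, the effective demand curve becomes Qd = 104 - 5p.
New equilibrium: 104 - 5p = p + 14 ⇒ 90 = 6p ⇒ p = 15, Q = 29.
ΔQ = 29 − 34 = -5.

-5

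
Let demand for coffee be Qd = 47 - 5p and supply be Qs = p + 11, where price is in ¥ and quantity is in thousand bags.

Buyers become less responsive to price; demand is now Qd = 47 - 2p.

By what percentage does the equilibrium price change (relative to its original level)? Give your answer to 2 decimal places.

Original equilibrium: 47 - 5p = p + 11 gives 36 = 6p, so p = 6 and Q = 17.
The new curves are Qd = 47 - 2p (demand) and Qs = p + 11 (supply).
Clearing the new market: 47 - 2p = p + 11, so p = 12 and Q = 23.
%Δp = (12 − 6) / 6 × 100 = +100.00%.

+100.00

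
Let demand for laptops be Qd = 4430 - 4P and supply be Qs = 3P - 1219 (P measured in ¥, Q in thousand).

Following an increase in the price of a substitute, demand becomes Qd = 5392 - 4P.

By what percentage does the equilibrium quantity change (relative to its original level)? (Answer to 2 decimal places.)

Before the shock: 4430 - 4P = 3P - 1219 ⇒ 5649 = 7P ⇒ P = 807, Q = 1202.
After the shift, demand is Qd = 5392 - 4P and supply is Qs = 3P - 1219.
New equilibrium: 5392 - 4P = 3P - 1219 ⇒ 6611 = 7P ⇒ P = 6611/7 ≈ 944.4286, Q = 11300/7 ≈ 1614.2857.
%ΔQ = (1614.2857 − 1202) / 1202 × 100 = +34.30%.

+34.30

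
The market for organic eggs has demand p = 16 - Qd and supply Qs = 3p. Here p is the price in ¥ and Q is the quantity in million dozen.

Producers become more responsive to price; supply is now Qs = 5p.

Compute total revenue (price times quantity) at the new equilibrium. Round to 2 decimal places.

Original equilibrium: 16 - p = 3p gives 16 = 4p, so p = 4 and Q = 12.
The new curves are Qd = 16 - p (demand) and Qs = 5p (supply).
New equilibrium: 16 - p = 5p ⇒ 16 = 6p ⇒ p = 8/3 ≈ 2.6667, Q = 40/3 ≈ 13.3333.
New expenditure = 2.6667 × 13.3333 = 35.56.

35.56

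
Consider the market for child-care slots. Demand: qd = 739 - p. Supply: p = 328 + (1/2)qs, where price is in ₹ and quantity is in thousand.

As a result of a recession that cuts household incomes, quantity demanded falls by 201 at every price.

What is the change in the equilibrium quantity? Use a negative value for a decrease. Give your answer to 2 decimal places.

-134.00

Initially, 739 - p = 2p - 656, so 1395 = 3p and p = 465, q = 274.
The shock moves the curves to qd = 538 - p and qs = 2p - 656.
New equilibrium: 538 - p = 2p - 656 ⇒ 1194 = 3p ⇒ p = 398, q = 140.
Δq = 140 − 274 = -134.00.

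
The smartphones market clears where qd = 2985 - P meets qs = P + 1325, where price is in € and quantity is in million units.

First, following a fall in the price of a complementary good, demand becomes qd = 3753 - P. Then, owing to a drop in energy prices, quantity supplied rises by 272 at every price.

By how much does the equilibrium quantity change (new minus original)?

Before the shock: 2985 - P = P + 1325 ⇒ 1660 = 2P ⇒ P = 830, q = 2155.
After the shift, demand is qd = 3753 - P and supply is qs = P + 1597.
New equilibrium: 3753 - P = P + 1597 ⇒ 2156 = 2P ⇒ P = 1078, q = 2675.
Δq = 2675 − 2155 = +520.

+520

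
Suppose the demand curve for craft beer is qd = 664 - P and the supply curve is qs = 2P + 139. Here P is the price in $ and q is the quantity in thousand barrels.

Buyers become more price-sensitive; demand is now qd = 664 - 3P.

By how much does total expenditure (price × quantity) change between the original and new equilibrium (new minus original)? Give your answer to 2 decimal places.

Initially, 664 - P = 2P + 139, so 525 = 3P and P = 175, q = 489.
The new curves are qd = 664 - 3P (demand) and qs = 2P + 139 (supply).
Setting them equal: 664 - 3P = 2P + 139 → 525 = 5P, so P = 105 and q = 349.
Expenditure moves from 175×489 = 85575 to 105×349 = 36645; change = -48930.00.

-48930.00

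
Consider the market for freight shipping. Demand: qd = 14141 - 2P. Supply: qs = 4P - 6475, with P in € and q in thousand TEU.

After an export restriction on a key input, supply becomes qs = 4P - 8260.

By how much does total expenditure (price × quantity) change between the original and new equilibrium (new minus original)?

Initially, 14141 - 2P = 4P - 6475, so 20616 = 6P and P = 3436, q = 7269.
The new curves are qd = 14141 - 2P (demand) and qs = 4P - 8260 (supply).
Setting them equal: 14141 - 2P = 4P - 8260 → 22401 = 6P, so P = 3733.5 and q = 6674.
Expenditure moves from 3436×7269 = 24976284 to 3733.5×6674 = 24917379; change = -58905.

-58905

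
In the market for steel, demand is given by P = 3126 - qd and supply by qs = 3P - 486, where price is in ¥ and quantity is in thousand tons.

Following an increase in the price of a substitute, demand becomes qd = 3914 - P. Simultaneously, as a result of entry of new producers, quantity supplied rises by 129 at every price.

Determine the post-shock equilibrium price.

1067.75

Original equilibrium: 3126 - P = 3P - 486 gives 3612 = 4P, so P = 903 and q = 2223.
With the change applied: demand qd = 3914 - P, supply qs = 3P - 357.
Clearing the new market: 3914 - P = 3P - 357, so P = 1067.75 and q = 2846.25.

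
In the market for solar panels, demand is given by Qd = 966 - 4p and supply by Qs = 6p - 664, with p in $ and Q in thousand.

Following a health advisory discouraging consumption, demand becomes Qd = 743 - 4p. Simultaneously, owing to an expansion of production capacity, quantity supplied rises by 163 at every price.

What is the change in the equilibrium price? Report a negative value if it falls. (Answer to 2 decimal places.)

-38.60

Solve the original market: 966 - 4p = 6p - 664, hence p = 163 and Q = 314.
The new curves are Qd = 743 - 4p (demand) and Qs = 6p - 501 (supply).
Setting them equal: 743 - 4p = 6p - 501 → 1244 = 10p, so p = 124.4 and Q = 245.4.
Δp = 124.4 − 163 = -38.60.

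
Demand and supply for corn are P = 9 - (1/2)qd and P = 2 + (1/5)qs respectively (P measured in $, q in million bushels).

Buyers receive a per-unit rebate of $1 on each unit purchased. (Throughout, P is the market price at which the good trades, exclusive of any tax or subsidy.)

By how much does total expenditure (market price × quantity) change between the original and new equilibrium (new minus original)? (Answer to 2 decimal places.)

Original equilibrium: 18 - 2P = 5P - 10 gives 28 = 7P, so P = 4 and q = 10.
Since buyers' out-of-pocket price is the market price minus the rebate, the effective demand curve becomes qd = 20 - 2P.
Equate the new curves: 20 - 2P = 5P - 10, giving 30 = 7P, P = 30/7 ≈ 4.2857, q = 80/7 ≈ 11.4286.
Expenditure moves from 4×10 = 40 to 4.2857×11.4286 = 48.9796; change = +8.98.

+8.98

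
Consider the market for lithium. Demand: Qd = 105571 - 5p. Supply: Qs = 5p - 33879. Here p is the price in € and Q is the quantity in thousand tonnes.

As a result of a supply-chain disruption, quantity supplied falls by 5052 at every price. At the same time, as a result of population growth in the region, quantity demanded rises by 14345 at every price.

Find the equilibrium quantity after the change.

Solve the original market: 105571 - 5p = 5p - 33879, hence p = 13945 and Q = 35846.
With the change applied: demand Qd = 119916 - 5p, supply Qs = 5p - 38931.
New equilibrium: 119916 - 5p = 5p - 38931 ⇒ 158847 = 10p ⇒ p = 15884.7, Q = 40492.5.

40492.5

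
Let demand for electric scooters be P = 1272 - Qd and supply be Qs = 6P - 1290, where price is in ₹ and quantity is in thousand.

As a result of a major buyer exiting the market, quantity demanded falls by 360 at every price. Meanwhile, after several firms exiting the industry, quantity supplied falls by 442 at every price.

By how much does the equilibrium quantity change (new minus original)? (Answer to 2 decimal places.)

Original equilibrium: 1272 - P = 6P - 1290 gives 2562 = 7P, so P = 366 and Q = 906.
The shock moves the curves to Qd = 912 - P and Qs = 6P - 1732.
New equilibrium: 912 - P = 6P - 1732 ⇒ 2644 = 7P ⇒ P = 2644/7 ≈ 377.7143, Q = 3740/7 ≈ 534.2857.
ΔQ = 534.2857 − 906 = -371.71.

-371.71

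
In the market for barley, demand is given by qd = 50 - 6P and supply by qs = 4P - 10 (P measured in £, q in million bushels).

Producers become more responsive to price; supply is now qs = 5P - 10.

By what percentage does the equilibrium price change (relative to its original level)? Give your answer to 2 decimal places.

Initially, 50 - 6P = 4P - 10, so 60 = 10P and P = 6, q = 14.
The shock moves the curves to qd = 50 - 6P and qs = 5P - 10.
New equilibrium: 50 - 6P = 5P - 10 ⇒ 60 = 11P ⇒ P = 60/11 ≈ 5.4545, q = 190/11 ≈ 17.2727.
%ΔP = (5.4545 − 6) / 6 × 100 = -9.09%.

-9.09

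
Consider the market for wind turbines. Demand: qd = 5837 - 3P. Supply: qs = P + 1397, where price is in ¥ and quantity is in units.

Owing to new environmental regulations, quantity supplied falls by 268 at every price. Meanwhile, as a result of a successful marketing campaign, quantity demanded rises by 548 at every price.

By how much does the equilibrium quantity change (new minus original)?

Original equilibrium: 5837 - 3P = P + 1397 gives 4440 = 4P, so P = 1110 and q = 2507.
The new curves are qd = 6385 - 3P (demand) and qs = P + 1129 (supply).
Setting them equal: 6385 - 3P = P + 1129 → 5256 = 4P, so P = 1314 and q = 2443.
Δq = 2443 − 2507 = -64.

-64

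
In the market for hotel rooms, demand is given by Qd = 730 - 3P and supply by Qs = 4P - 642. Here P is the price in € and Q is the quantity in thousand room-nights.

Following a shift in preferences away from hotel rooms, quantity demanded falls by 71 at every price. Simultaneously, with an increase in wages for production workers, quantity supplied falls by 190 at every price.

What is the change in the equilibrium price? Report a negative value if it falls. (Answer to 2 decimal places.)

Before the shock: 730 - 3P = 4P - 642 ⇒ 1372 = 7P ⇒ P = 196, Q = 142.
After the shift, demand is Qd = 659 - 3P and supply is Qs = 4P - 832.
Clearing the new market: 659 - 3P = 4P - 832, so P = 213 and Q = 20.
ΔP = 213 − 196 = +17.00.

+17.00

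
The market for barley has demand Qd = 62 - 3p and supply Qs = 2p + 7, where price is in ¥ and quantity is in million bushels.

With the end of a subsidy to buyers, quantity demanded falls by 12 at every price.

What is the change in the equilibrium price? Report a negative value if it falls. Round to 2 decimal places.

-2.40

Before the shock: 62 - 3p = 2p + 7 ⇒ 55 = 5p ⇒ p = 11, Q = 29.
After the shift, demand is Qd = 50 - 3p and supply is Qs = 2p + 7.
Equate the new curves: 50 - 3p = 2p + 7, giving 43 = 5p, p = 8.6, Q = 24.2.
Δp = 8.6 − 11 = -2.40.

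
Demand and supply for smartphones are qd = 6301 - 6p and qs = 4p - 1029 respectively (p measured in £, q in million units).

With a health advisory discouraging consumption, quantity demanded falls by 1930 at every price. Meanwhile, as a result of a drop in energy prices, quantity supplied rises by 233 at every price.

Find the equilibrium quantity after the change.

Before the shock: 6301 - 6p = 4p - 1029 ⇒ 7330 = 10p ⇒ p = 733, q = 1903.
After the shift, demand is qd = 4371 - 6p and supply is qs = 4p - 796.
Equate the new curves: 4371 - 6p = 4p - 796, giving 5167 = 10p, p = 516.7, q = 1270.8.

1270.8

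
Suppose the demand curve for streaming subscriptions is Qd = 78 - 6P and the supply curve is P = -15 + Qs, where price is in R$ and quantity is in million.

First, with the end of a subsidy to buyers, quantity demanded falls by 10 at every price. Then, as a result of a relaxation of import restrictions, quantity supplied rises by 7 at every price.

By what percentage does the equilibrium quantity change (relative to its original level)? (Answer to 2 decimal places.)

+19.05

Initially, 78 - 6P = P + 15, so 63 = 7P and P = 9, Q = 24.
The new curves are Qd = 68 - 6P (demand) and Qs = P + 22 (supply).
Setting them equal: 68 - 6P = P + 22 → 46 = 7P, so P = 46/7 ≈ 6.5714 and Q = 200/7 ≈ 28.5714.
%ΔQ = (28.5714 − 24) / 24 × 100 = +19.05%.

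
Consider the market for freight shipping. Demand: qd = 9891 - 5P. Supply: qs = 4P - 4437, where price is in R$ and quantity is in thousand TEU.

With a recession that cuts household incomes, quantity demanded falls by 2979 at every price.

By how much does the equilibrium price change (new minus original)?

Initially, 9891 - 5P = 4P - 4437, so 14328 = 9P and P = 1592, q = 1931.
With the change applied: demand qd = 6912 - 5P, supply qs = 4P - 4437.
New equilibrium: 6912 - 5P = 4P - 4437 ⇒ 11349 = 9P ⇒ P = 1261, q = 607.
ΔP = 1261 − 1592 = -331.

-331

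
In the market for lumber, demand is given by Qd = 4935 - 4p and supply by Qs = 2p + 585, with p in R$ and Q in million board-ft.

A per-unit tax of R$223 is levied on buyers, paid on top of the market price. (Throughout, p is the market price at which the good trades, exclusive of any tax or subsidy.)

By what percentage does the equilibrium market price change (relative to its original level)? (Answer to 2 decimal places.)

Original equilibrium: 4935 - 4p = 2p + 585 gives 4350 = 6p, so p = 725 and Q = 2035.
Since buyers pay the price plus the tax, the effective demand curve becomes Qd = 4043 - 4p.
Setting them equal: 4043 - 4p = 2p + 585 → 3458 = 6p, so p = 1729/3 ≈ 576.3333 and Q = 5213/3 ≈ 1737.6667.
%Δp = (576.3333 − 725) / 725 × 100 = -20.51%.

-20.51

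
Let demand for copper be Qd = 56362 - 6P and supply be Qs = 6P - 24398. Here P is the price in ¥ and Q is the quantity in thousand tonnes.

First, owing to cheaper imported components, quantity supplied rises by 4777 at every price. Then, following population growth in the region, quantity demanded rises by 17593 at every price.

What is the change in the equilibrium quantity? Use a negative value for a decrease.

+11185

Solve the original market: 56362 - 6P = 6P - 24398, hence P = 6730 and Q = 15982.
After the shift, demand is Qd = 73955 - 6P and supply is Qs = 6P - 19621.
Setting them equal: 73955 - 6P = 6P - 19621 → 93576 = 12P, so P = 7798 and Q = 27167.
ΔQ = 27167 − 15982 = +11185.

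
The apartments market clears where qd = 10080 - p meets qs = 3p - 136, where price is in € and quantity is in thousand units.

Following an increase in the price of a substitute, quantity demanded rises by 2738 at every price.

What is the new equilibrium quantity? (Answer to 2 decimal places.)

9579.50

Before the shock: 10080 - p = 3p - 136 ⇒ 10216 = 4p ⇒ p = 2554, q = 7526.
The new curves are qd = 12818 - p (demand) and qs = 3p - 136 (supply).
Setting them equal: 12818 - p = 3p - 136 → 12954 = 4p, so p = 3238.5 and q = 9579.5.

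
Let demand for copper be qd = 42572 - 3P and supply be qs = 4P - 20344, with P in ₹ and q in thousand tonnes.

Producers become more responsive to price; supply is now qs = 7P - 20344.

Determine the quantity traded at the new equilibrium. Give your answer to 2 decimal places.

23697.20

Solve the original market: 42572 - 3P = 4P - 20344, hence P = 8988 and q = 15608.
The new curves are qd = 42572 - 3P (demand) and qs = 7P - 20344 (supply).
Clearing the new market: 42572 - 3P = 7P - 20344, so P = 6291.6 and q = 23697.2.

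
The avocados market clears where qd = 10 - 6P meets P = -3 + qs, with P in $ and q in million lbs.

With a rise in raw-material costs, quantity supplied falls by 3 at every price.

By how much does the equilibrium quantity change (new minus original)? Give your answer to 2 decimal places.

-2.57

Original equilibrium: 10 - 6P = P + 3 gives 7 = 7P, so P = 1 and q = 4.
The shock moves the curves to qd = 10 - 6P and qs = P.
New equilibrium: 10 - 6P = P ⇒ 10 = 7P ⇒ P = 10/7 ≈ 1.4286, q = 10/7 ≈ 1.4286.
Δq = 1.4286 − 4 = -2.57.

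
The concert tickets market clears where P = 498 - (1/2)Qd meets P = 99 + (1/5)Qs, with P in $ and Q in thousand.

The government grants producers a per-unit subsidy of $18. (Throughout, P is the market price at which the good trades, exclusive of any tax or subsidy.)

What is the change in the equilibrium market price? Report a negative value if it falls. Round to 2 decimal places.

-12.86

Initially, 996 - 2P = 5P - 495, so 1491 = 7P and P = 213, Q = 570.
Since sellers receive the price plus the subsidy, the effective supply curve becomes Qs = 5P - 405.
Clearing the new market: 996 - 2P = 5P - 405, so P = 1401/7 ≈ 200.1429 and Q = 4170/7 ≈ 595.7143.
ΔP = 200.1429 − 213 = -12.86.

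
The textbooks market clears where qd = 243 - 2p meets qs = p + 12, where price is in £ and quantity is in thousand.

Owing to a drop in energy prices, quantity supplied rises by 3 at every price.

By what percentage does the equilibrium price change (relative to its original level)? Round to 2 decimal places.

Original equilibrium: 243 - 2p = p + 12 gives 231 = 3p, so p = 77 and q = 89.
The shock moves the curves to qd = 243 - 2p and qs = p + 15.
Equate the new curves: 243 - 2p = p + 15, giving 228 = 3p, p = 76, q = 91.
%Δp = (76 − 77) / 77 × 100 = -1.30%.

-1.30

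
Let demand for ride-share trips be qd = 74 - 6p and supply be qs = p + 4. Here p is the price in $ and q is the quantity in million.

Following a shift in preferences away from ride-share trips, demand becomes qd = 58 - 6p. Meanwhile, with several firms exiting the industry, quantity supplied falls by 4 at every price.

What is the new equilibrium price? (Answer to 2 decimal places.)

8.29

Original equilibrium: 74 - 6p = p + 4 gives 70 = 7p, so p = 10 and q = 14.
After the shift, demand is qd = 58 - 6p and supply is qs = p.
Clearing the new market: 58 - 6p = p, so p = 58/7 ≈ 8.2857 and q = 58/7 ≈ 8.2857.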